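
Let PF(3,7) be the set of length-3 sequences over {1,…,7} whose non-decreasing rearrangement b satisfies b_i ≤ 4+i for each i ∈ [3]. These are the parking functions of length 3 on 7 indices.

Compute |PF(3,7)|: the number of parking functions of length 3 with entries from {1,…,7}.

|PF(3,7)| = (8−3)·8^(3−1) = 5 · 64 = 320
Check (3,7,4) → sorted (3,4,7): b_i ≤ 4+i ∀i, a PF.

320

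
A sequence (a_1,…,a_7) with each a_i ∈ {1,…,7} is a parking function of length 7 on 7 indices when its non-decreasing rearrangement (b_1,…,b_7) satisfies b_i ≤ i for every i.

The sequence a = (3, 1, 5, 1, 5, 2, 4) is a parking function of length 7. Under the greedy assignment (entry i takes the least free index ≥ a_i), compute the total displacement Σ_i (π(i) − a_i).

7

Σπ(i) = 1+…+7 = 28; Σa = 3+1+5+1+5+2+4 = 21; disp = 28−21 = 7.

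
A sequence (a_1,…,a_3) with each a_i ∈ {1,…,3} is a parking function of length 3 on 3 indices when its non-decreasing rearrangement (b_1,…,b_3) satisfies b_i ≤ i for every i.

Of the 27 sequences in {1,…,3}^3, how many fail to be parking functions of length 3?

Count = (3+1−3)·(3+1)^{3−1} = 1 · 16 = 16 (Pollak)
One tuple (2,2,3) → sorted (2,2,3): b_1=2>1, not a PF.
So 27 − 16 = 11 fail.

11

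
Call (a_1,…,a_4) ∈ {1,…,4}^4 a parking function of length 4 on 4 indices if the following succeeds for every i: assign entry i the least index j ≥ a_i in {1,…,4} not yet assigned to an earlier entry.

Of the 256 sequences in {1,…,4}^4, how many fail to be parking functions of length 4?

131

#PF = (4+1−4)·(4+1)^{4−1} = 1 · 125 = 125
E.g. (4,4,2,4) → sorted (2,4,4,4): b_1=2>1, not a PF.
So 256 − 125 = 131 fail.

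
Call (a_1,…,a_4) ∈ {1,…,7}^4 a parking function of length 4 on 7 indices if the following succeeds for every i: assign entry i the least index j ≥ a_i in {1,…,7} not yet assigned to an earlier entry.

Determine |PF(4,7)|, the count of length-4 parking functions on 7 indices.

|PF| = 4·8^3 = 4 · 512 = 2048 (Pollak)
One tuple (3,5,5,1) → sorted (1,3,5,5): b_i ≤ 3+i ∀i, a PF.

2048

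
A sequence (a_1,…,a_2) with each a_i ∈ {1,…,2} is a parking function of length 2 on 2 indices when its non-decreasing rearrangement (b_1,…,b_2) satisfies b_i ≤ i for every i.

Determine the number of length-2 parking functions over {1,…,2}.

Count = (3−2)·3^(2−1) = 1×3 = 3
E.g. (1,1) → sorted (1,1): b_i ≤ i ∀i, a PF.

3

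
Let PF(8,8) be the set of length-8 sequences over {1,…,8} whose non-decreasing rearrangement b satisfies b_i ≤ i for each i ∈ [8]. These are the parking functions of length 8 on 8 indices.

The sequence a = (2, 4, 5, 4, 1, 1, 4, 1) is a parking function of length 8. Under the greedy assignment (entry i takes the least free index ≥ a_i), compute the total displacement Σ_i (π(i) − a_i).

14

Σπ = 8·9/2 = 36 (π permutes [8]); Σa = 2+4+5+4+1+1+4+1 = 22; disp = 36−22 = 14.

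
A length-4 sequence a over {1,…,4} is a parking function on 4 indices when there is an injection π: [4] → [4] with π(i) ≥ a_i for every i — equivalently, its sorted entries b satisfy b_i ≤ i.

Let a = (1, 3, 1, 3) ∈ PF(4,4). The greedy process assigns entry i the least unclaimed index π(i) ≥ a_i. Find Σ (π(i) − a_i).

2

Σπ = 10 ({1..4} each once); Σa = 1+3+1+3 = 8; disp = 10−8 = 2.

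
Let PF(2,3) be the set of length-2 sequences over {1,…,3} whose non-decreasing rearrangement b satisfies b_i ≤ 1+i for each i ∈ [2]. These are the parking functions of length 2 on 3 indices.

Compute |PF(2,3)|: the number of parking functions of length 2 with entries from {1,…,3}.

Count = (3−2+1)·(3+1)^(2−1) = 2 · 4 = 8 (Pollak)
E.g. (1,2) → sorted (1,2): b_i ≤ 1+i ∀i, a PF.

8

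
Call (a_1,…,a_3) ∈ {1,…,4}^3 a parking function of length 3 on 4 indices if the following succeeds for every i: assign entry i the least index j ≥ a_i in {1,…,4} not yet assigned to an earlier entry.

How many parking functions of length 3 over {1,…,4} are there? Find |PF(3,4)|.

|PF| = 2·5^2 = 2·25 = 50 (Konheim–Weiss)
Example (3,2,1) → sorted (1,2,3): b_i ≤ 1+i ∀i, a PF.

50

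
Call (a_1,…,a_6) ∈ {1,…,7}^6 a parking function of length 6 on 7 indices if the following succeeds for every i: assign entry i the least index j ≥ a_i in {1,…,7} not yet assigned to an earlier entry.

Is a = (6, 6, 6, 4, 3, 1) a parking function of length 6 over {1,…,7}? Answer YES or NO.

NO

Rearranged: b = (1, 3, 4, 6, 6, 6).
  b_1=1 ≤ 2
  b_2=3 ≤ 3
  b_3=4 ≤ 4
  b_4=6 > 5
  fails at i=4 ⇒ NO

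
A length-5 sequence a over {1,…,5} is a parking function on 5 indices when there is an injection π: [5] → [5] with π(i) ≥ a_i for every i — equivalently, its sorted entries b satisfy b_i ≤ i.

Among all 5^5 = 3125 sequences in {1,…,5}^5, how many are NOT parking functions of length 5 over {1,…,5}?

#PF = (5−5+1)·(5+1)^(5−1) = 1×1296 = 1296
One tuple (5,4,3,1,5) → sorted (1,3,4,5,5): b_2=3>2, not a PF.
5^5 − 1296 = 3125 − 1296 = 1829

1829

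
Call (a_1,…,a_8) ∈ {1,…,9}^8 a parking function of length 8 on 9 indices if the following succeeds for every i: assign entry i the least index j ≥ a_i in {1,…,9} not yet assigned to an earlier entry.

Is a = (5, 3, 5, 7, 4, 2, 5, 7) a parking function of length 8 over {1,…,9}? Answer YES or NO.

YES

Rearranged: b = (2, 3, 4, 5, 5, 5, 7, 7).
  b_1=2 ≤ 2
  b_2=3 ≤ 3
  b_3=4 ≤ 4
  b_4=5 ≤ 5
  b_5=5 ≤ 6
  b_6=5 ≤ 7
  b_7=7 ≤ 8
  b_8=7 ≤ 9
All bounds hold ⇒ YES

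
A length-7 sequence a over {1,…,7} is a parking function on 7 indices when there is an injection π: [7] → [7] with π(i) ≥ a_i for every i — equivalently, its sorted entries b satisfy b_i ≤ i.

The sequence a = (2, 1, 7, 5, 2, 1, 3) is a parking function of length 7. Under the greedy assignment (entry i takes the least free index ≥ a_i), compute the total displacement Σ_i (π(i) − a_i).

Σπ = 28 ({1..7} each once); Σa = 2+1+7+5+2+1+3 = 21; disp = 28−21 = 7.

7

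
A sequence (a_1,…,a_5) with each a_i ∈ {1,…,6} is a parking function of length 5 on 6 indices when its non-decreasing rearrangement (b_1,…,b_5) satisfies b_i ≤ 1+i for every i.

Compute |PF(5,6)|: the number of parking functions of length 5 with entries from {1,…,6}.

|PF| = 2·7^4 = 2×2401 = 4802
Example (3,4,1,5,5) → sorted (1,3,4,5,5): b_i ≤ 1+i ∀i, a PF.

4802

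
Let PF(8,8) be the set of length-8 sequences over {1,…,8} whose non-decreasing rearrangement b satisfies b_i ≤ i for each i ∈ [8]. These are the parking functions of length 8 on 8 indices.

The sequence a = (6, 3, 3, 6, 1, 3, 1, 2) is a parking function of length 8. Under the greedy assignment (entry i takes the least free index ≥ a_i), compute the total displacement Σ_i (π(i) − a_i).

Σπ = 36 ({1..8} each once); Σa = 6+3+3+6+1+3+1+2 = 25; disp = 36−25 = 11.

11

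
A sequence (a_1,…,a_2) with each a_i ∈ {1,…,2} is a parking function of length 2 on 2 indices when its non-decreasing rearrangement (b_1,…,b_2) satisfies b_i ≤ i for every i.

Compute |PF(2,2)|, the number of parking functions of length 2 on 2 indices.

3

#PF = (3−2)·3^(2−1) = 1 · 3 = 3 (Pollak)
E.g. (1,1) → sorted (1,1): b_i ≤ i ∀i, a PF.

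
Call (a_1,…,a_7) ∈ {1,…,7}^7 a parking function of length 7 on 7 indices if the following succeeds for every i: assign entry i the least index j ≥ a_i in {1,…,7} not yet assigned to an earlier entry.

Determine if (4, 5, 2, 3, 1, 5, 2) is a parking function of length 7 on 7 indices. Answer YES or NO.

YES

Order a: b = (1, 2, 2, 3, 4, 5, 5).
  b_1=1 ≤ 1
  b_2=2 ≤ 2
  b_3=2 ≤ 3
  b_4=3 ≤ 4
  b_5=4 ≤ 5
  b_6=5 ≤ 6
  b_7=5 ≤ 7
All bounds hold ⇒ YES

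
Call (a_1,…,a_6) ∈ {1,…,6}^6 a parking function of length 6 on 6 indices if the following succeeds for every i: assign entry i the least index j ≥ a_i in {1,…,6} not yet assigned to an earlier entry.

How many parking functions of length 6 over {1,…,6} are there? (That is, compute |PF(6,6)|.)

16807

Count = (6+1−6)·(6+1)^{6−1} = 1·16807 = 16807
Check (4,3,1,2,4,3) → sorted (1,2,3,3,4,4): b_i ≤ i ∀i, a PF.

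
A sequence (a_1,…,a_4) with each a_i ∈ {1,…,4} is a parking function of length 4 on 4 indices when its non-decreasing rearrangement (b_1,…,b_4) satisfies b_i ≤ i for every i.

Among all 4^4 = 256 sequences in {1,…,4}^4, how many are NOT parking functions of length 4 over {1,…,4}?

|PF| = (5−4)·5^(4−1) = 1×125 = 125 (Konheim–Weiss)
One tuple (4,3,4,2) → sorted (2,3,4,4): b_1=2>1, not a PF.
Total 256; non-PF = 256−125 = 131

131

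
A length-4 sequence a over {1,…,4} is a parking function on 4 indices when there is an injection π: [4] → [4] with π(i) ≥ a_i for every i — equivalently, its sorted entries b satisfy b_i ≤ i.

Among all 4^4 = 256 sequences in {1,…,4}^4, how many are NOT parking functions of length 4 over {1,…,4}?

|PF| = (5−4)·5^(4−1) = 1 · 125 = 125
One tuple (4,3,3,4) → sorted (3,3,4,4): b_1=3>1, not a PF.
So 256 − 125 = 131 fail.

131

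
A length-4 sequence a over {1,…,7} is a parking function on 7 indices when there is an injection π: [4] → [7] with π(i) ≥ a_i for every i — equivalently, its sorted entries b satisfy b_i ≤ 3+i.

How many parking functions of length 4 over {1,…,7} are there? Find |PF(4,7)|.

|PF(4,7)| = 4·8^3 = 4×512 = 2048 (Konheim–Weiss)
E.g. (5,2,2,6) → sorted (2,2,5,6): b_i ≤ 3+i ∀i, a PF.

2048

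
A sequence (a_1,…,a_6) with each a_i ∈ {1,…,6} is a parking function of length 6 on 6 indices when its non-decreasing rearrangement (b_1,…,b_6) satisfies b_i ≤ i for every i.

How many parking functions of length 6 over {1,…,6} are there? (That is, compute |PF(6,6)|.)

#PF = (6+1−6)·(6+1)^{6−1} = 1·16807 = 16807
E.g. (2,6,4,3,1,2) → sorted (1,2,2,3,4,6): b_i ≤ i ∀i, a PF.

16807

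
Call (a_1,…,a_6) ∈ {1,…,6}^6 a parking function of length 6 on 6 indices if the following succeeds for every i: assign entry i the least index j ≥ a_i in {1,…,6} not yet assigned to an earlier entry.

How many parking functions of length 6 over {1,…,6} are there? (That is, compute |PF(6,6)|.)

|PF| = 1·7^5 = 1×16807 = 16807 (Konheim–Weiss)
Check (6,1,5,1,2,4) → sorted (1,1,2,4,5,6): b_i ≤ i ∀i, a PF.

16807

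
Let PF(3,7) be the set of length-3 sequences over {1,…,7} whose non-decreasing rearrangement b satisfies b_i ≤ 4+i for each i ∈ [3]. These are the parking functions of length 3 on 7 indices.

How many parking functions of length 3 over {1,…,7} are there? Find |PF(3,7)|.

|PF| = (7+1−3)·(7+1)^{3−1} = 5×64 = 320
One tuple (1,5,1) → sorted (1,1,5): b_i ≤ 4+i ∀i, a PF.

320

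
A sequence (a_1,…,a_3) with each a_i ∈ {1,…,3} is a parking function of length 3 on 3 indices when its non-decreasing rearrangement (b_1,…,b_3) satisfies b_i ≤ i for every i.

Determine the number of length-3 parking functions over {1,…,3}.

16

|PF(3,3)| = 1·4^2 = 1 · 16 = 16 (Konheim–Weiss)
Check (2,1,1) → sorted (1,1,2): b_i ≤ i ∀i, a PF.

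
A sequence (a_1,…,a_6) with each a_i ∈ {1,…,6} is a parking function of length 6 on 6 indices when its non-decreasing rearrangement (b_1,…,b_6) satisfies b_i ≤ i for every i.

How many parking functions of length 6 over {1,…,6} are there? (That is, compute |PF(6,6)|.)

|PF| = (6+1−6)·(6+1)^{6−1} = 1×16807 = 16807 (Pollak)
One tuple (4,2,1,5,5,1) → sorted (1,1,2,4,5,5): b_i ≤ i ∀i, a PF.

16807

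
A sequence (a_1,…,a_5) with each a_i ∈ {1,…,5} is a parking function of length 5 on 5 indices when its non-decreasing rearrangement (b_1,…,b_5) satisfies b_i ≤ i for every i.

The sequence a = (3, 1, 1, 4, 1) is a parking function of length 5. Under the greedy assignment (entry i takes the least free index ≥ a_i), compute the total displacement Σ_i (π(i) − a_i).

5

Σπ(i) = 1+…+5 = 15; Σa = 3+1+1+4+1 = 10; disp = 15−10 = 5.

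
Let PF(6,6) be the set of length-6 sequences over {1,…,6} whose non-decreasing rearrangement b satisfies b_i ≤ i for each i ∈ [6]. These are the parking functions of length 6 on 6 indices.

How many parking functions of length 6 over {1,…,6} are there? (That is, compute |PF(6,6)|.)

16807

|PF| = (7−6)·7^(6−1) = 1 · 16807 = 16807
E.g. (2,3,1,4,4,2) → sorted (1,2,2,3,4,4): b_i ≤ i ∀i, a PF.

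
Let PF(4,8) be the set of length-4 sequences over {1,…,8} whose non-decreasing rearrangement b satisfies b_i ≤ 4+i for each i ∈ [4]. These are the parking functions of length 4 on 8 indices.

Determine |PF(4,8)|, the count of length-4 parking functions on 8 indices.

|PF| = 5·9^3 = 5 · 729 = 3645 [KW]
One tuple (2,5,3,1) → sorted (1,2,3,5): b_i ≤ 4+i ∀i, a PF.

3645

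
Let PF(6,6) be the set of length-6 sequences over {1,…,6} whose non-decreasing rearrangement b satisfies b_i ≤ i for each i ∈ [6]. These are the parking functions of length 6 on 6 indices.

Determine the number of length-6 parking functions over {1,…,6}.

#PF = (7−6)·7^(6−1) = 1×16807 = 16807 (Konheim–Weiss)
Check (6,4,2,1,1,1) → sorted (1,1,1,2,4,6): b_i ≤ i ∀i, a PF.

16807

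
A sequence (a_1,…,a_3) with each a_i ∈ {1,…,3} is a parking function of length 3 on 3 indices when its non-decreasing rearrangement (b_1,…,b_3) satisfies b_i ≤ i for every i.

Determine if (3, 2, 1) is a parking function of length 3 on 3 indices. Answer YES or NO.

Order a: b = (1, 2, 3).
  b_1=1 ≤ 1
  b_2=2 ≤ 2
  b_3=3 ≤ 3
All bounds hold ⇒ YES

YES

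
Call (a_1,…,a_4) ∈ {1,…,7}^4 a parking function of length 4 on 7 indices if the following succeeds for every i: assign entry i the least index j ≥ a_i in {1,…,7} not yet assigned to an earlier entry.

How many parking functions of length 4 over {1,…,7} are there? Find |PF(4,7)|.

2048

#PF = (7+1−4)·(7+1)^{4−1} = 4 · 512 = 2048
E.g. (5,4,4,7) → sorted (4,4,5,7): b_i ≤ 3+i ∀i, a PF.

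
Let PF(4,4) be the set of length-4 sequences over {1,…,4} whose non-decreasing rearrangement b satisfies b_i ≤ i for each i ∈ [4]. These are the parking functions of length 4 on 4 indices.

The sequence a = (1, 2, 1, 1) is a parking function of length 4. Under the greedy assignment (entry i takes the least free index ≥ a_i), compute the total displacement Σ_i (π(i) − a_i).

Σπ(i) = 1+…+4 = 10; Σa = 1+2+1+1 = 5; disp = 10−5 = 5.

5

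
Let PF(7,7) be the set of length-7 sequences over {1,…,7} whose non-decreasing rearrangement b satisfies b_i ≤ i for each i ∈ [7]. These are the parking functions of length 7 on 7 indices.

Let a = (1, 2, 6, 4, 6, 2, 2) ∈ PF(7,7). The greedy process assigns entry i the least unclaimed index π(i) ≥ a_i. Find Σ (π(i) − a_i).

5

Σπ = 7·8/2 = 28 (π permutes [7]); Σa = 1+2+6+4+6+2+2 = 23; disp = 28−23 = 5.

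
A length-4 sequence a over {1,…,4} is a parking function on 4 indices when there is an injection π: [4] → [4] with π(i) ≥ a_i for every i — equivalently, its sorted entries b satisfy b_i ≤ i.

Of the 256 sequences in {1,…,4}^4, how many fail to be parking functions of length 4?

131

#PF = 1·5^3 = 1×125 = 125 [KW]
One tuple (3,2,2,4) → sorted (2,2,3,4): b_1=2>1, not a PF.
4^4 − 125 = 256 − 125 = 131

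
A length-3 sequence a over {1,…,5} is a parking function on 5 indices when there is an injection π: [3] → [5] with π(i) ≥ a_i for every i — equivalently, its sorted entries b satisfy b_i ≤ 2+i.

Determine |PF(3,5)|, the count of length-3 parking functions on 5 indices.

108

#PF = (5−3+1)·(5+1)^(3−1) = 3 · 36 = 108 (Konheim–Weiss)
Example (5,1,2) → sorted (1,2,5): b_i ≤ 2+i ∀i, a PF.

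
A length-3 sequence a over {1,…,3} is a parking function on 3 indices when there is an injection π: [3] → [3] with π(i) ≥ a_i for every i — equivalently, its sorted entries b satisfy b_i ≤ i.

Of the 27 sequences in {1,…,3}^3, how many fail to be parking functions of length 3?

11

Count = 1·4^2 = 1×16 = 16 [KW]
E.g. (3,3,2) → sorted (2,3,3): b_1=2>1, not a PF.
Total 27; non-PF = 27−16 = 11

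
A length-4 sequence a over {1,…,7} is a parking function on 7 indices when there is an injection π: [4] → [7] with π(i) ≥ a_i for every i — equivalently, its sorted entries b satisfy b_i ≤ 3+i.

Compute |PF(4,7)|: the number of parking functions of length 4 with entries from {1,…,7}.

2048

|PF| = 4·8^3 = 4·512 = 2048 (Pollak)
One tuple (1,5,7,1) → sorted (1,1,5,7): b_i ≤ 3+i ∀i, a PF.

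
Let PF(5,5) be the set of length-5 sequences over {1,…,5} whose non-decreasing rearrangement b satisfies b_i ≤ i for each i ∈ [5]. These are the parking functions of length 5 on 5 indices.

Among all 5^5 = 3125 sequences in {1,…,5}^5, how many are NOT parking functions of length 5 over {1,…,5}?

1829

|PF(5,5)| = (6−5)·6^(5−1) = 1·1296 = 1296 (Konheim–Weiss)
Check (4,5,5,5,5) → sorted (4,5,5,5,5): b_1=4>1, not a PF.
Total 3125; non-PF = 3125−1296 = 1829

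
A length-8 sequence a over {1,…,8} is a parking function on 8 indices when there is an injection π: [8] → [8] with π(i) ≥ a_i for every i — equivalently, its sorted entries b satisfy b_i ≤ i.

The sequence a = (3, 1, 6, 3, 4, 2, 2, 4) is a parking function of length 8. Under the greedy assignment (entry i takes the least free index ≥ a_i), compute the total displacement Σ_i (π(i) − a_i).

11

Σπ(i) = 1+…+8 = 36; Σa = 3+1+6+3+4+2+2+4 = 25; disp = 36−25 = 11.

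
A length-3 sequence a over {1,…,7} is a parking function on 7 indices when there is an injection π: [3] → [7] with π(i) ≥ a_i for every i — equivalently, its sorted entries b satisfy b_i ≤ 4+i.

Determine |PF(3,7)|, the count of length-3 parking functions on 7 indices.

320

|PF| = (7−3+1)·(7+1)^(3−1) = 5×64 = 320 (Konheim–Weiss)
One tuple (5,4,1) → sorted (1,4,5): b_i ≤ 4+i ∀i, a PF.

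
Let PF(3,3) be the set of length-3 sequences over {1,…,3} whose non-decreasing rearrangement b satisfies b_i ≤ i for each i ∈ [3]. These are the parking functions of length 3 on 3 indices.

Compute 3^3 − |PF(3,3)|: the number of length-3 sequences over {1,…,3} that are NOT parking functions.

|PF(3,3)| = (4−3)·4^(3−1) = 1 · 16 = 16
Check (3,3,1) → sorted (1,3,3): b_2=3>2, not a PF.
So 27 − 16 = 11 fail.

11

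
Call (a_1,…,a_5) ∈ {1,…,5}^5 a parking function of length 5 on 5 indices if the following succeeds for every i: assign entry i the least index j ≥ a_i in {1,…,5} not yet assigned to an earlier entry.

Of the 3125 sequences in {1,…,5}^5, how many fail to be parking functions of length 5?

1829

|PF(5,5)| = (6−5)·6^(5−1) = 1·1296 = 1296 [KW]
One tuple (5,5,3,2,1) → sorted (1,2,3,5,5): b_4=5>4, not a PF.
Total 3125; non-PF = 3125−1296 = 1829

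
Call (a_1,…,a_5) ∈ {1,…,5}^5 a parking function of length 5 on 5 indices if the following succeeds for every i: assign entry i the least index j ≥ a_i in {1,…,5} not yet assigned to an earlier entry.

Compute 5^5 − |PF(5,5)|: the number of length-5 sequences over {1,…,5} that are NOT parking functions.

1829

Count = (6−5)·6^(5−1) = 1 · 1296 = 1296 (Pollak)
One tuple (4,4,4,4,3) → sorted (3,4,4,4,4): b_1=3>1, not a PF.
So 3125 − 1296 = 1829 fail.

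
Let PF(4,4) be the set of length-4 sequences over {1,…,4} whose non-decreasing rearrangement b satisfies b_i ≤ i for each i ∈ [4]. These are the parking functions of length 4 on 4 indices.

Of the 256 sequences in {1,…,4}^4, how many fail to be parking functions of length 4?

Count = (5−4)·5^(4−1) = 1·125 = 125
Check (3,4,4,4) → sorted (3,4,4,4): b_1=3>1, not a PF.
4^4 − 125 = 256 − 125 = 131

131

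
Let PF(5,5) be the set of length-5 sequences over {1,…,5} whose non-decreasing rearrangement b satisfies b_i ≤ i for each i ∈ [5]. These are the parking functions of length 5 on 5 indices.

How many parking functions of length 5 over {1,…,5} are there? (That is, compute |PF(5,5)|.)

1296

|PF| = 1·6^4 = 1·1296 = 1296 [KW]
E.g. (1,3,5,4,2) → sorted (1,2,3,4,5): b_i ≤ i ∀i, a PF.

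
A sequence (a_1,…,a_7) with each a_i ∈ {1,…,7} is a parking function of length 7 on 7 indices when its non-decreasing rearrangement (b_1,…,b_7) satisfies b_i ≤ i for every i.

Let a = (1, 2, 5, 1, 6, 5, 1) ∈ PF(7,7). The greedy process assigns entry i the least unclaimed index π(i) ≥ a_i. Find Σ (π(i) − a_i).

Σπ = 7·8/2 = 28 (π permutes [7]); Σa = 1+2+5+1+6+5+1 = 21; disp = 28−21 = 7.

7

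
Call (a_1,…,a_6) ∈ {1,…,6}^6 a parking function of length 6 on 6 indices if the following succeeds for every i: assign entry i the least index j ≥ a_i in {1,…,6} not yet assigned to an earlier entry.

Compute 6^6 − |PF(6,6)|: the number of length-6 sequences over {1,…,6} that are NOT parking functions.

29849

|PF| = (7−6)·7^(6−1) = 1 · 16807 = 16807
E.g. (2,2,6,3,5,3) → sorted (2,2,3,3,5,6): b_1=2>1, not a PF.
So 46656 − 16807 = 29849 fail.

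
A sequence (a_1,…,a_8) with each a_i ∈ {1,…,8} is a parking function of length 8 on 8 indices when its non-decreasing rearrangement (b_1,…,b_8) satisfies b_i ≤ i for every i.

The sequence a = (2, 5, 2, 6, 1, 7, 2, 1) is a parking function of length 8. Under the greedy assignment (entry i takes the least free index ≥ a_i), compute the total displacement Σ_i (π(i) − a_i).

Σπ(i) = 1+…+8 = 36; Σa = 2+5+2+6+1+7+2+1 = 26; disp = 36−26 = 10.

10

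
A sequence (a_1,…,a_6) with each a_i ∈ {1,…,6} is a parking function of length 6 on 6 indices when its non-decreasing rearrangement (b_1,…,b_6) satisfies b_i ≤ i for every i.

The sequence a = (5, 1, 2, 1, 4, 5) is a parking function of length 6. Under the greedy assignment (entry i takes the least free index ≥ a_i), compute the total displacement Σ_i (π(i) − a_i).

Σπ(i) = 1+…+6 = 21; Σa = 5+1+2+1+4+5 = 18; disp = 21−18 = 3.

3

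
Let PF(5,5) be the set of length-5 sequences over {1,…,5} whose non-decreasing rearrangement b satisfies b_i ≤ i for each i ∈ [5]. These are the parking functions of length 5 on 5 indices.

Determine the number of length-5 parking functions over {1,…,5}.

1296

Count = (5+1−5)·(5+1)^{5−1} = 1×1296 = 1296 [KW]
One tuple (1,2,3,1,5) → sorted (1,1,2,3,5): b_i ≤ i ∀i, a PF.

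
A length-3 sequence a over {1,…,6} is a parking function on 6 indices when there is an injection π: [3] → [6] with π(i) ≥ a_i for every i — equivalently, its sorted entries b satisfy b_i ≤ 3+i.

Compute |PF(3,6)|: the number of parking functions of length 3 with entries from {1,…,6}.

|PF(3,6)| = (6+1−3)·(6+1)^{3−1} = 4 · 49 = 196 (Pollak)
Example (3,4,3) → sorted (3,3,4): b_i ≤ 3+i ∀i, a PF.

196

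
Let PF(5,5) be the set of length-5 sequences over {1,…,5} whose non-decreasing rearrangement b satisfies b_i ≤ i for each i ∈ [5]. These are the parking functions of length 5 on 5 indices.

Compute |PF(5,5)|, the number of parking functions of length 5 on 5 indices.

1296

|PF(5,5)| = (5+1−5)·(5+1)^{5−1} = 1 · 1296 = 1296
Check (4,2,3,5,1) → sorted (1,2,3,4,5): b_i ≤ i ∀i, a PF.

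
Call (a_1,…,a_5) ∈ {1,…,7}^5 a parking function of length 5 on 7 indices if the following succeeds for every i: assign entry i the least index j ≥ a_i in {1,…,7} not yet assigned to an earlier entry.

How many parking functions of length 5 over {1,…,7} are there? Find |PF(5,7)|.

12288

Count = (7−5+1)·(7+1)^(5−1) = 3·4096 = 12288 [KW]
Example (1,7,1,3,5) → sorted (1,1,3,5,7): b_i ≤ 2+i ∀i, a PF.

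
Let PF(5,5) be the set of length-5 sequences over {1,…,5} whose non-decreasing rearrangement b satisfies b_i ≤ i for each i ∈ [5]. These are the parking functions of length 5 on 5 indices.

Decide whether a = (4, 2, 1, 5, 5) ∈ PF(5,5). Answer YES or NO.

Order a: b = (1, 2, 4, 5, 5).
  b_1=1 ≤ 1
  b_2=2 ≤ 2
  b_3=4 > 3
  fails at i=3 ⇒ NO

NO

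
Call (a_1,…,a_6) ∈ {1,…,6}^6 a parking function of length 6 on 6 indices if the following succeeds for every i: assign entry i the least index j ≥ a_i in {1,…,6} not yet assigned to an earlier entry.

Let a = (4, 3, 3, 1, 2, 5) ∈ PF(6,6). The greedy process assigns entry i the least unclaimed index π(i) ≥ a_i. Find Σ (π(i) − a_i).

Σπ(i) = 1+…+6 = 21; Σa = 4+3+3+1+2+5 = 18; disp = 21−18 = 3.

3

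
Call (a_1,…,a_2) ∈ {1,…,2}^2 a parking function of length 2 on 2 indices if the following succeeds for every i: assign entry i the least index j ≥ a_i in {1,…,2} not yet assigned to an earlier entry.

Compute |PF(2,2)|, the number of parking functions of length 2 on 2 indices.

|PF| = 1·3^1 = 1×3 = 3
Example (1,1) → sorted (1,1): b_i ≤ i ∀i, a PF.

3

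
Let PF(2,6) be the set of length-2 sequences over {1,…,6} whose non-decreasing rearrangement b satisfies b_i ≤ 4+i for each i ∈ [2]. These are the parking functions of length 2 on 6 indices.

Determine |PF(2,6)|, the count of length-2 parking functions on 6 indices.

35

|PF| = (7−2)·7^(2−1) = 5·7 = 35 [KW]
Example (4,5) → sorted (4,5): b_i ≤ 4+i ∀i, a PF.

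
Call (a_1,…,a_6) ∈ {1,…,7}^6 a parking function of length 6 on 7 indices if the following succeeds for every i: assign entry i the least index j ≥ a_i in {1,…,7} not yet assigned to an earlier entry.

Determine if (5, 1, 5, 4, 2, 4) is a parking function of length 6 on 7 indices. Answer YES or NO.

YES

Sorted: b = (1, 2, 4, 4, 5, 5).
  b_1=1 ≤ 2
  b_2=2 ≤ 3
  b_3=4 ≤ 4
  b_4=4 ≤ 5
  b_5=5 ≤ 6
  b_6=5 ≤ 7
All bounds hold ⇒ YES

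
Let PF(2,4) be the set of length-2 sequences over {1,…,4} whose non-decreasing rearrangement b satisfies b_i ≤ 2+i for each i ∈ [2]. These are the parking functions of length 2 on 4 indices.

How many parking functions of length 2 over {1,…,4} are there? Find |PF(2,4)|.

15

|PF| = 3·5^1 = 3 · 5 = 15 (Konheim–Weiss)
Example (2,1) → sorted (1,2): b_i ≤ 2+i ∀i, a PF.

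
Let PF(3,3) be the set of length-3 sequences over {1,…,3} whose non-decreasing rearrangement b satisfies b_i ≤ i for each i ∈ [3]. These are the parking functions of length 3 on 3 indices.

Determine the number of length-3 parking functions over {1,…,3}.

#PF = (3+1−3)·(3+1)^{3−1} = 1·16 = 16
One tuple (2,1,2) → sorted (1,2,2): b_i ≤ i ∀i, a PF.

16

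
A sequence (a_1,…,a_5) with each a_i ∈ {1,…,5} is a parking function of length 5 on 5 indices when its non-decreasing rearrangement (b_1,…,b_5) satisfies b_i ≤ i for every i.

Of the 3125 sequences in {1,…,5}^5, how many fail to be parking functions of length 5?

1829

#PF = (6−5)·6^(5−1) = 1·1296 = 1296 [KW]
E.g. (4,4,5,3,5) → sorted (3,4,4,5,5): b_1=3>1, not a PF.
Total 3125; non-PF = 3125−1296 = 1829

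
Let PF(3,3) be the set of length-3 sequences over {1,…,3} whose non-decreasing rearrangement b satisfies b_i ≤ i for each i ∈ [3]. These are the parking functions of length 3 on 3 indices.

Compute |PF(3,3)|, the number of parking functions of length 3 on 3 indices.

#PF = (4−3)·4^(3−1) = 1 · 16 = 16 (Pollak)
One tuple (1,2,1) → sorted (1,1,2): b_i ≤ i ∀i, a PF.

16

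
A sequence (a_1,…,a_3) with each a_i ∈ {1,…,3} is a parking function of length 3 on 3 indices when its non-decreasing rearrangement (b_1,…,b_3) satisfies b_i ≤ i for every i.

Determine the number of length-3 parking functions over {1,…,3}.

|PF| = (4−3)·4^(3−1) = 1×16 = 16 (Konheim–Weiss)
Example (1,1,2) → sorted (1,1,2): b_i ≤ i ∀i, a PF.

16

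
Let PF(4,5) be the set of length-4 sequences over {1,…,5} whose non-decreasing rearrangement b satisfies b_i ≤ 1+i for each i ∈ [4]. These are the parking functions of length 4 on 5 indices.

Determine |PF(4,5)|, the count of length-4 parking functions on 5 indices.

Count = 2·6^3 = 2 · 216 = 432 [KW]
E.g. (5,4,3,1) → sorted (1,3,4,5): b_i ≤ 1+i ∀i, a PF.

432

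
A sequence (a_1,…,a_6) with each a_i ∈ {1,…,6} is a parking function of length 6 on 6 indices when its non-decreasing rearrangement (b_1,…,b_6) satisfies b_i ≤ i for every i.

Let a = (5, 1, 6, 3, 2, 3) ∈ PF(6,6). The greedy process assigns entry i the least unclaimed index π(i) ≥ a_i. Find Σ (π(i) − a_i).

Σπ(i) = 1+…+6 = 21; Σa = 5+1+6+3+2+3 = 20; disp = 21−20 = 1.

1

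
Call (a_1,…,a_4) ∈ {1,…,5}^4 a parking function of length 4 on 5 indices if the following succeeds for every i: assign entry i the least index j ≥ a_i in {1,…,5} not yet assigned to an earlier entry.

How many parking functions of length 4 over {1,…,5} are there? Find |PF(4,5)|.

432

#PF = 2·6^3 = 2×216 = 432 (Konheim–Weiss)
Check (1,2,5,4) → sorted (1,2,4,5): b_i ≤ 1+i ∀i, a PF.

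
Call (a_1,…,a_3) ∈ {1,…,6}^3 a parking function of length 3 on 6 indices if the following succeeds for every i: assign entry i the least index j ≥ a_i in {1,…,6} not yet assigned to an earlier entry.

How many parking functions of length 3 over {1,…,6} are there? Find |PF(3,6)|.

196

Count = (6−3+1)·(6+1)^(3−1) = 4 · 49 = 196 [KW]
E.g. (4,2,2) → sorted (2,2,4): b_i ≤ 3+i ∀i, a PF.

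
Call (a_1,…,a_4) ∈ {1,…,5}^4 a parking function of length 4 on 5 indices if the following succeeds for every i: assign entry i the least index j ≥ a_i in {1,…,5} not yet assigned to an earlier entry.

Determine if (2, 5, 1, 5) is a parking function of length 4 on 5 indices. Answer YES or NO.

NO

Rearranged: b = (1, 2, 5, 5).
  b_1=1 ≤ 2
  b_2=2 ≤ 3
  b_3=5 > 4
  fails at i=3 ⇒ NO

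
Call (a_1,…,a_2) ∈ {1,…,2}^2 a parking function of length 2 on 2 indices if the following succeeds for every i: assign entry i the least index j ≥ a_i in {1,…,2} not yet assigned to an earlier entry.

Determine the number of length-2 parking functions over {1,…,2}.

|PF| = (3−2)·3^(2−1) = 1 · 3 = 3 (Konheim–Weiss)
One tuple (1,2) → sorted (1,2): b_i ≤ i ∀i, a PF.

3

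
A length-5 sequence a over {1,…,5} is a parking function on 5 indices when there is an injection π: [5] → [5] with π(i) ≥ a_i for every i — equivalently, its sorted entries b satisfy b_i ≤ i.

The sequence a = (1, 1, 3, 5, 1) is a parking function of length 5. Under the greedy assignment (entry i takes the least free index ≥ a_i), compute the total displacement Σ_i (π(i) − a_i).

Σπ(i) = 1+…+5 = 15; Σa = 1+1+3+5+1 = 11; disp = 15−11 = 4.

4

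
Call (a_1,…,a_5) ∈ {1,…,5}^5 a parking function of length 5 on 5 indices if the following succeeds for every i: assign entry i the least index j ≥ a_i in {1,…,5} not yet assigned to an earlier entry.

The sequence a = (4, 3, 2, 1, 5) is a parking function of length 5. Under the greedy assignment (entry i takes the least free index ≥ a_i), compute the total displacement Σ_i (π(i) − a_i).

0

Σπ = 5·6/2 = 15 (π permutes [5]); Σa = 4+3+2+1+5 = 15; disp = 15−15 = 0.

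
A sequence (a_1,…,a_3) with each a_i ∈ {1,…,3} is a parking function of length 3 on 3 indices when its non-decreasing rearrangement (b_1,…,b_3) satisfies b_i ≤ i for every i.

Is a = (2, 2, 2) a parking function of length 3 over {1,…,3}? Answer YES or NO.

NO

Sorted: b = (2, 2, 2).
  b_1=2 > 1
  fails at i=1 ⇒ NO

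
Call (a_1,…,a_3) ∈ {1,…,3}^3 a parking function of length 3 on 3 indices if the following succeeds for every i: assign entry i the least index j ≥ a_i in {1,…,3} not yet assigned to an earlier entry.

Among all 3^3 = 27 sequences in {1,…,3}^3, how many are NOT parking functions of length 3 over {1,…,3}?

11

|PF| = (3−3+1)·(3+1)^(3−1) = 1×16 = 16 (Konheim–Weiss)
Check (3,3,2) → sorted (2,3,3): b_1=2>1, not a PF.
So 27 − 16 = 11 fail.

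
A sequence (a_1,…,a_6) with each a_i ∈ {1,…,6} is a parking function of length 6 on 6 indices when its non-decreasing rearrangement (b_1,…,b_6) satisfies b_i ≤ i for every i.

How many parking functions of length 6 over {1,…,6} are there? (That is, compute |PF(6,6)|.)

16807

#PF = (7−6)·7^(6−1) = 1·16807 = 16807
E.g. (2,4,4,1,2,1) → sorted (1,1,2,2,4,4): b_i ≤ i ∀i, a PF.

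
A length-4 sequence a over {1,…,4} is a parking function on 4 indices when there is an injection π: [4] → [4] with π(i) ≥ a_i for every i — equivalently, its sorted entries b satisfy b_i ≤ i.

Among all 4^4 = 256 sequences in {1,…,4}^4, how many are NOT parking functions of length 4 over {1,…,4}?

|PF(4,4)| = (5−4)·5^(4−1) = 1·125 = 125
Example (4,4,3,4) → sorted (3,4,4,4): b_1=3>1, not a PF.
Total 256; non-PF = 256−125 = 131

131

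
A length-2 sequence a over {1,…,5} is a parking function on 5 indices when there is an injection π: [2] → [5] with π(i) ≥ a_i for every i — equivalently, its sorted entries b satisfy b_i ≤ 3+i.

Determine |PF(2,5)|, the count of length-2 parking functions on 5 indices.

#PF = 4·6^1 = 4·6 = 24 (Konheim–Weiss)
E.g. (1,4) → sorted (1,4): b_i ≤ 3+i ∀i, a PF.

24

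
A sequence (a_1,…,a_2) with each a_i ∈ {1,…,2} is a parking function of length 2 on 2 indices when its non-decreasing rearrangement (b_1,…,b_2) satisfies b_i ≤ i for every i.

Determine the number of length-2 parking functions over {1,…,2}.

3

|PF| = (2+1−2)·(2+1)^{2−1} = 1×3 = 3 [KW]
E.g. (1,2) → sorted (1,2): b_i ≤ i ∀i, a PF.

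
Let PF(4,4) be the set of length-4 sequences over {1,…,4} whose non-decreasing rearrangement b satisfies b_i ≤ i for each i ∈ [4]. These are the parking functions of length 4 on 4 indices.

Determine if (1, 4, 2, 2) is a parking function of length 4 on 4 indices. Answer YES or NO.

Sorted: b = (1, 2, 2, 4).
  b_1=1 ≤ 1
  b_2=2 ≤ 2
  b_3=2 ≤ 3
  b_4=4 ≤ 4
All bounds hold ⇒ YES

YES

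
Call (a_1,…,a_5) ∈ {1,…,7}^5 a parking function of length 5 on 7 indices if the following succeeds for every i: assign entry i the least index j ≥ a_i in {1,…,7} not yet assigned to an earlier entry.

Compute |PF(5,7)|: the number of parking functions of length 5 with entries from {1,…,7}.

12288

#PF = (7−5+1)·(7+1)^(5−1) = 3 · 4096 = 12288 (Pollak)
One tuple (6,3,1,1,1) → sorted (1,1,1,3,6): b_i ≤ 2+i ∀i, a PF.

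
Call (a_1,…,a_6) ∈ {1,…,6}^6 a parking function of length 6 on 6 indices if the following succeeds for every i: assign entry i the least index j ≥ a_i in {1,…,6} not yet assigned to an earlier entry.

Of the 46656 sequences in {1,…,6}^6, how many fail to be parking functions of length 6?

|PF| = 1·7^5 = 1 · 16807 = 16807
Example (6,4,2,6,6,6) → sorted (2,4,6,6,6,6): b_1=2>1, not a PF.
6^6 − 16807 = 46656 − 16807 = 29849

29849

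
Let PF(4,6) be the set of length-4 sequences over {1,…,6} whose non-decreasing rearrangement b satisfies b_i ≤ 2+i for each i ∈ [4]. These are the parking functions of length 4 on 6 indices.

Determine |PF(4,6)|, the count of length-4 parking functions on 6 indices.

|PF(4,6)| = 3·7^3 = 3·343 = 1029 (Konheim–Weiss)
E.g. (5,6,2,4) → sorted (2,4,5,6): b_i ≤ 2+i ∀i, a PF.

1029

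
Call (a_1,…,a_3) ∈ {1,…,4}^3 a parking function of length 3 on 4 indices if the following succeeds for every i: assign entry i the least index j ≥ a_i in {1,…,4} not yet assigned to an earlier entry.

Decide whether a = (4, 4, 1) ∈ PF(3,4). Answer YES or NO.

NO

Rearranged: b = (1, 4, 4).
  b_1=1 ≤ 2
  b_2=4 > 3
  fails at i=2 ⇒ NO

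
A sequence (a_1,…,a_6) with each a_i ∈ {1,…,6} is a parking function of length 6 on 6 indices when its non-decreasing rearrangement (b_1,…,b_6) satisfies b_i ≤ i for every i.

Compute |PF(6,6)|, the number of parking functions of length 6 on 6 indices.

|PF(6,6)| = (6+1−6)·(6+1)^{6−1} = 1·16807 = 16807 (Pollak)
Check (1,6,4,5,1,2) → sorted (1,1,2,4,5,6): b_i ≤ i ∀i, a PF.

16807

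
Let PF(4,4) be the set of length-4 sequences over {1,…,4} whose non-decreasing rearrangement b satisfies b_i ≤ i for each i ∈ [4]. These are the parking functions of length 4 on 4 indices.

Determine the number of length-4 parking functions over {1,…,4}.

#PF = (5−4)·5^(4−1) = 1·125 = 125 [KW]
Check (4,2,1,3) → sorted (1,2,3,4): b_i ≤ i ∀i, a PF.

125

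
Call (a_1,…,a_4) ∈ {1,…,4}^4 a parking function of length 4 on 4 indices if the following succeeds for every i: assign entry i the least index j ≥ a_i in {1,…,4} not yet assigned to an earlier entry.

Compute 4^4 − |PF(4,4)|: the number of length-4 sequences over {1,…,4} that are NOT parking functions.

131

|PF(4,4)| = (4−4+1)·(4+1)^(4−1) = 1·125 = 125 [KW]
Example (3,4,1,3) → sorted (1,3,3,4): b_2=3>2, not a PF.
Total 256; non-PF = 256−125 = 131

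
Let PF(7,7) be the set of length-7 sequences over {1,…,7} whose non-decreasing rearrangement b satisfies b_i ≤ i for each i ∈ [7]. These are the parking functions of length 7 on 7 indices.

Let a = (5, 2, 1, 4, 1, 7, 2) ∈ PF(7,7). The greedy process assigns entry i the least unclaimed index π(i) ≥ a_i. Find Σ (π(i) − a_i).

Σπ = 28 ({1..7} each once); Σa = 5+2+1+4+1+7+2 = 22; disp = 28−22 = 6.

6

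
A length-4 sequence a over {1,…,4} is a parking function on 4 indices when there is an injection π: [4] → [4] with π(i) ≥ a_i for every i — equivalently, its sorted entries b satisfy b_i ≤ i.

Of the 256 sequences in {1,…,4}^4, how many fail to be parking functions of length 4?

131

Count = (4+1−4)·(4+1)^{4−1} = 1×125 = 125 [KW]
Example (4,4,4,4) → sorted (4,4,4,4): b_1=4>1, not a PF.
4^4 − 125 = 256 − 125 = 131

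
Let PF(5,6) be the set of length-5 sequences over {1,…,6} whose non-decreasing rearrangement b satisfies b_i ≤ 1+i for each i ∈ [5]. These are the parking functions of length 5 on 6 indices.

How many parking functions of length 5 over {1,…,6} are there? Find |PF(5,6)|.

#PF = 2·7^4 = 2 · 2401 = 4802 (Pollak)
Check (2,2,2,1,5) → sorted (1,2,2,2,5): b_i ≤ 1+i ∀i, a PF.

4802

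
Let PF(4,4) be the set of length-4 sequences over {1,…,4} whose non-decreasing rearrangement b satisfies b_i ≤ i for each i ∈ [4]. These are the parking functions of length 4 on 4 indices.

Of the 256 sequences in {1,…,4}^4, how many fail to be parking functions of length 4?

131

|PF| = (4−4+1)·(4+1)^(4−1) = 1·125 = 125 (Pollak)
Example (2,3,2,2) → sorted (2,2,2,3): b_1=2>1, not a PF.
Total 256; non-PF = 256−125 = 131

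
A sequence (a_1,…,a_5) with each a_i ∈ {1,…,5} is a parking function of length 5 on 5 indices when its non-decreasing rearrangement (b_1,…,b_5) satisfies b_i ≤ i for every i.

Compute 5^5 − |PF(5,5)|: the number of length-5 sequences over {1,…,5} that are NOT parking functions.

1829

Count = (5+1−5)·(5+1)^{5−1} = 1 · 1296 = 1296 (Pollak)
One tuple (3,4,2,5,5) → sorted (2,3,4,5,5): b_1=2>1, not a PF.
So 3125 − 1296 = 1829 fail.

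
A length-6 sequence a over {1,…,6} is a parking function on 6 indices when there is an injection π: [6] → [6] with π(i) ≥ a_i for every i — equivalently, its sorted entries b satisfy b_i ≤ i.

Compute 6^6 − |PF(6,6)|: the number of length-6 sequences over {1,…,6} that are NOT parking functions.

29849

Count = (7−6)·7^(6−1) = 1×16807 = 16807
Example (6,5,6,5,6,5) → sorted (5,5,5,6,6,6): b_1=5>1, not a PF.
6^6 − 16807 = 46656 − 16807 = 29849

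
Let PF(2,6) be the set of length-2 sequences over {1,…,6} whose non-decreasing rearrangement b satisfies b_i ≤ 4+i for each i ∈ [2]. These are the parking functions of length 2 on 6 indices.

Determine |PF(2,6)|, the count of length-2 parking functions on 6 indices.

35

#PF = (6−2+1)·(6+1)^(2−1) = 5·7 = 35
Check (5,1) → sorted (1,5): b_i ≤ 4+i ∀i, a PF.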